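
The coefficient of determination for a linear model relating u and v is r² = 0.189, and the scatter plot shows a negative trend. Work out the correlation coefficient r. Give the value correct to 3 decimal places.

-0.435

|r| = √0.189 = 0.435
The association is negative, so r = −0.435.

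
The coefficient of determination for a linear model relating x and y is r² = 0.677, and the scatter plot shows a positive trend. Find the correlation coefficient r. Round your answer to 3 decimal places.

0.823

|r| = √0.677 = 0.823
The association is positive, so r = 0.823.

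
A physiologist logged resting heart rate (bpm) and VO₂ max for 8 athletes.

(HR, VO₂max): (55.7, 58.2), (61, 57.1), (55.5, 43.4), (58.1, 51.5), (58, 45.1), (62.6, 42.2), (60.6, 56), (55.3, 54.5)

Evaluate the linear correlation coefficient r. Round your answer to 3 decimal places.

-0.127

n = 8, Σx = 466.8, Σy = 408, Σx² = 27292.56, Σy² = 21104.56, Σxy = 23790.66
nΣxy − ΣxΣy = 190325.28 − 190454.4 = -129.12
nΣx² − (Σx)² = 218340.48 − 217902.24 = 438.24; nΣy² − (Σy)² = 168836.48 − 166464 = 2372.48
r = -129.12 / √(438.24 × 2372.48) = -129.12 / 1019.6645 ≈ -0.127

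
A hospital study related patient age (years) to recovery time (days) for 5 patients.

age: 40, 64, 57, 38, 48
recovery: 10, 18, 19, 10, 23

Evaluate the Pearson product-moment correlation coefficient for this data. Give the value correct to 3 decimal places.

0.651

n = 5, Σx = 247, Σy = 80, Σx² = 12693, Σy² = 1414, Σxy = 4119
nΣxy − ΣxΣy = 20595 − 19760 = 835
nΣx² − (Σx)² = 63465 − 61009 = 2456; nΣy² − (Σy)² = 7070 − 6400 = 670
r = 835 / √(2456 × 670) = 835 / 1282.7782 ≈ 0.651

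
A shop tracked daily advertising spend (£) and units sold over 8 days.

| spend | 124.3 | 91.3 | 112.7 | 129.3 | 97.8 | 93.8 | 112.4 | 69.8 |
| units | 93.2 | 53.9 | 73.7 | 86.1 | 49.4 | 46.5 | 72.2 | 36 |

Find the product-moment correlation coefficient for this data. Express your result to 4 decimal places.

0.9543

n = 8, Σx = 831.4, Σy = 511, Σx² = 89075.04, Σy² = 35547.8, Σxy = 55765.65
nΣxy − ΣxΣy = 446125.2 − 424845.4 = 21279.8
nΣx² − (Σx)² = 712600.32 − 691225.96 = 21374.36; nΣy² − (Σy)² = 284382.4 − 261121 = 23261.4
r = 21279.8 / √(21374.36 × 23261.4) = 21279.8 / 22297.9268 ≈ 0.9543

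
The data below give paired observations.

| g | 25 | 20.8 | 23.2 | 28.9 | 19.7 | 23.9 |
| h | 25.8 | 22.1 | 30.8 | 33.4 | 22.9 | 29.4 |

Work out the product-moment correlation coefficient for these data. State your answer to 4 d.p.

n = 6, Σg = 141.5, Σh = 164.4, Σg² = 3390.39, Σh² = 4607.02, Σgh = 3938.29
nΣgh − ΣgΣh = 23629.74 − 23262.6 = 367.14
nΣg² − (Σg)² = 20342.34 − 20022.25 = 320.09; nΣh² − (Σh)² = 27642.12 − 27027.36 = 614.76
r = 367.14 / √(320.09 × 614.76) = 367.14 / 443.5973 ≈ 0.8276

0.8276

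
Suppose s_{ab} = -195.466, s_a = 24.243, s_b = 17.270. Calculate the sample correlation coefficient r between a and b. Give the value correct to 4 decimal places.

-0.4669

r = Cov(a,b) / (s_a · s_b) = -195.466 / (24.243 × 17.270)
  = -195.466 / 418.6766 ≈ -0.4669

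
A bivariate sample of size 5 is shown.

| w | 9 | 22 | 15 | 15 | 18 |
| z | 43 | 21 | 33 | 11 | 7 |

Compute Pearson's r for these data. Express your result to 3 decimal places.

-0.635

n = 5, Σw = 79, Σz = 115, Σw² = 1339, Σz² = 3549, Σwz = 1635
nΣwz − ΣwΣz = 8175 − 9085 = -910
nΣw² − (Σw)² = 6695 − 6241 = 454; nΣz² − (Σz)² = 17745 − 13225 = 4520
r = -910 / √(454 × 4520) = -910 / 1432.5083 ≈ -0.635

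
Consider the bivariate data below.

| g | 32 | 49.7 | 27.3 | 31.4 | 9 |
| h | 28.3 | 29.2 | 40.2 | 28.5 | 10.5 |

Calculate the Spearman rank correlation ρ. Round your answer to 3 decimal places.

Rank g: 4, 5, 2, 3, 1
Rank h: 2, 4, 5, 3, 1
d = rank(g) − rank(h): 2, 1, -3, 0, 0; Σd² = 14
ρ = 1 − 6Σd² / [n(n²−1)] = 1 − 6×14 / (5×24) = 1 − 84/120 ≈ 0.300

0.300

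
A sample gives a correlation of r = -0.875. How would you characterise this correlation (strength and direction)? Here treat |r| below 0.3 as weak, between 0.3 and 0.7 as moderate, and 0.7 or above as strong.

strong negative

r = -0.875 < 0 so the relationship is negative.
|r| = 0.875, which falls in the strong range.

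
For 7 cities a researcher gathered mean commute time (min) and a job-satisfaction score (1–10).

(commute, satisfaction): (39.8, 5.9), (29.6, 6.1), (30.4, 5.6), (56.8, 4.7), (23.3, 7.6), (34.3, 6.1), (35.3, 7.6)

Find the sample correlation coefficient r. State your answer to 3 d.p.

-0.696

n = 7, Σx = 249.5, Σy = 43.6, Σx² = 9576.07, Σy² = 278.2, Σxy = 1507.17
nΣxy − ΣxΣy = 10550.19 − 10878.2 = -328.01
nΣx² − (Σx)² = 67032.49 − 62250.25 = 4782.24; nΣy² − (Σy)² = 1947.4 − 1900.96 = 46.44
r = -328.01 / √(4782.24 × 46.44) = -328.01 / 471.2613 ≈ -0.696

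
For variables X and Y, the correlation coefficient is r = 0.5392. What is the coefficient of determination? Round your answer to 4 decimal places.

r² = (0.5392)² = 0.2907

0.2907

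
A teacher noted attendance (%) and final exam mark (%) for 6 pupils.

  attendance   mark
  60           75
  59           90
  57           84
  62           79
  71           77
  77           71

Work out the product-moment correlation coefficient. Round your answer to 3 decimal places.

-0.721

n = 6, Σx = 386, Σy = 476, Σx² = 25144, Σy² = 37992, Σxy = 30430
nΣxy − ΣxΣy = 182580 − 183736 = -1156
nΣx² − (Σx)² = 150864 − 148996 = 1868; nΣy² − (Σy)² = 227952 − 226576 = 1376
r = -1156 / √(1868 × 1376) = -1156 / 1603.2367 ≈ -0.721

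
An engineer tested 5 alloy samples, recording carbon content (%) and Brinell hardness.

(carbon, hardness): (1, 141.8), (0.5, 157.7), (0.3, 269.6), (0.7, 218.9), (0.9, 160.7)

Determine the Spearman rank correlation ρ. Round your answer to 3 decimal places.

Rank carbon: 5, 2, 1, 3, 4
Rank hardness: 1, 2, 5, 4, 3
d = rank(carbon) − rank(hardness): 4, 0, -4, -1, 1; Σd² = 34
ρ = 1 − 6Σd² / [n(n²−1)] = 1 − 6×34 / (5×24) = 1 − 204/120 ≈ -0.700

-0.700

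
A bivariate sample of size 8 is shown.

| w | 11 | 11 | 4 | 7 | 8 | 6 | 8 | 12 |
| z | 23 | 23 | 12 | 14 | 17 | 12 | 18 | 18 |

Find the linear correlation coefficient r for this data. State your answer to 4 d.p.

n = 8, Σw = 67, Σz = 137, Σw² = 615, Σz² = 2479, Σwz = 1220
nΣwz − ΣwΣz = 9760 − 9179 = 581
nΣw² − (Σw)² = 4920 − 4489 = 431; nΣz² − (Σz)² = 19832 − 18769 = 1063
r = 581 / √(431 × 1063) = 581 / 676.8700 ≈ 0.8584

0.8584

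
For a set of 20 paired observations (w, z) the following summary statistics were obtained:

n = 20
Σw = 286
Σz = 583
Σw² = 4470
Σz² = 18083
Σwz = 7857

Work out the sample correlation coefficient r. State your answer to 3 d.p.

r = (nΣwz − ΣwΣz) / √[(nΣw² − (Σw)²)(nΣz² − (Σz)²)]
Numerator: 20×7857 − 286×583 = -9598
Denominator: √[(89400 − 81796)(361660 − 339889)] = √[7604 × 21771] = 12866.4946
r = -9598 / 12866.4946 ≈ -0.746

-0.746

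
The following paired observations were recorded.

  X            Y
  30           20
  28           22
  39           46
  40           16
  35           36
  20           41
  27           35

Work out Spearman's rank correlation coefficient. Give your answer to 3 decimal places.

Rank X: 4, 3, 6, 7, 5, 1, 2
Rank Y: 2, 3, 7, 1, 5, 6, 4
d = rank(X) − rank(Y): 2, 0, -1, 6, 0, -5, -2; Σd² = 70
ρ = 1 − 6Σd² / [n(n²−1)] = 1 − 6×70 / (7×48) = 1 − 420/336 ≈ -0.250

-0.250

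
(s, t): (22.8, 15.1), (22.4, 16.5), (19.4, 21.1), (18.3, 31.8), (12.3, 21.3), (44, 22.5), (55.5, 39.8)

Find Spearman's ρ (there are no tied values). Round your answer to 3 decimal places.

0.179

Rank s: 5, 4, 3, 2, 1, 6, 7
Rank t: 1, 2, 3, 6, 4, 5, 7
d = rank(s) − rank(t): 4, 2, 0, -4, -3, 1, 0; Σd² = 46
ρ = 1 − 6Σd² / [n(n²−1)] = 1 − 6×46 / (7×48) = 1 − 276/336 ≈ 0.179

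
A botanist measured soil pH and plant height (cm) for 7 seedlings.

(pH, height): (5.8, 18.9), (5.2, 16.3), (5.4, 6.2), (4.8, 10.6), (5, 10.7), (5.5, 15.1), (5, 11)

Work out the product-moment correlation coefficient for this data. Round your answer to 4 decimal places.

n = 7, Σx = 36.7, Σy = 88.8, Σx² = 193.13, Σy² = 1237.2, Σxy = 470.29
nΣxy − ΣxΣy = 3292.03 − 3258.96 = 33.07
nΣx² − (Σx)² = 1351.91 − 1346.89 = 5.02; nΣy² − (Σy)² = 8660.4 − 7885.44 = 774.96
r = 33.07 / √(5.02 × 774.96) = 33.07 / 62.3723 ≈ 0.5302

0.5302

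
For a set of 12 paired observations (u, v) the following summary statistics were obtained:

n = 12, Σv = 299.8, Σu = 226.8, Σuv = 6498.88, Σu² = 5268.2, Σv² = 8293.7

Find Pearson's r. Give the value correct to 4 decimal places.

r = (nΣuv − ΣuΣv) / √[(nΣu² − (Σu)²)(nΣv² − (Σv)²)]
Numerator: 12×6498.88 − 226.8×299.8 = 9991.92
Denominator: √[(63218.4 − 51438.24)(99524.4 − 89880.04)] = √[11780.16 × 9644.36] = 10658.8979
r = 9991.92 / 10658.8979 ≈ 0.9374

0.9374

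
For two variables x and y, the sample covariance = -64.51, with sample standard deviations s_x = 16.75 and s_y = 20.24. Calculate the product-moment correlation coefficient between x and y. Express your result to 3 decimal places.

r = Cov(x,y) / (s_x · s_y) = -64.51 / (16.75 × 20.24)
  = -64.51 / 339.0200 ≈ -0.190

-0.190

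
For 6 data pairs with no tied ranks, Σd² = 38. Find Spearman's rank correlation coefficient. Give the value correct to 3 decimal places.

ρ = 1 − 6Σd² / [n(n²−1)] = 1 − 6×38 / (6×35)
  = 1 − 228/210 = 1 − 1.0857 ≈ -0.086

-0.086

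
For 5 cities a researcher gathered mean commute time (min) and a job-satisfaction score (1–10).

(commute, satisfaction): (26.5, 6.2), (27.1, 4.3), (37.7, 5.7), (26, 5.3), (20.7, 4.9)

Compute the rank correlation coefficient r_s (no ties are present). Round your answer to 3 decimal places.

Rank commute: 3, 4, 5, 2, 1
Rank satisfaction: 5, 1, 4, 3, 2
d = rank(commute) − rank(satisfaction): -2, 3, 1, -1, -1; Σd² = 16
ρ = 1 − 6Σd² / [n(n²−1)] = 1 − 6×16 / (5×24) = 1 − 96/120 ≈ 0.200

0.200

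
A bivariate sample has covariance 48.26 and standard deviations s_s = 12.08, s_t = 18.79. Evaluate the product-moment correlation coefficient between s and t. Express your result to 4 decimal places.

r = Cov(s,t) / (s_s · s_t) = 48.26 / (12.08 × 18.79)
  = 48.26 / 226.9832 ≈ 0.2126

0.2126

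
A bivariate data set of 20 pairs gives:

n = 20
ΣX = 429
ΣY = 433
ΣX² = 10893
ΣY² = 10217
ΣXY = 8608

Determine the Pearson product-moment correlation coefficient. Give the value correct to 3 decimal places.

r = (nΣXY − ΣXΣY) / √[(nΣX² − (ΣX)²)(nΣY² − (ΣY)²)]
Numerator: 20×8608 − 429×433 = -13597
Denominator: √[(217860 − 184041)(204340 − 187489)] = √[33819 × 16851] = 23872.2426
r = -13597 / 23872.2426 ≈ -0.570

-0.570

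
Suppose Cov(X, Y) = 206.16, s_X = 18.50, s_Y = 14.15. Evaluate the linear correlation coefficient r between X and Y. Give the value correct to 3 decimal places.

r = Cov(X,Y) / (s_X · s_Y) = 206.16 / (18.50 × 14.15)
  = 206.16 / 261.7750 ≈ 0.788

0.788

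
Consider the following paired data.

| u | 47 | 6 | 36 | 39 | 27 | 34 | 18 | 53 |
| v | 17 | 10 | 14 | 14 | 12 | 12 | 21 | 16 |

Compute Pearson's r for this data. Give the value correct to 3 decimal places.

0.262

n = 8, Σu = 260, Σv = 116, Σu² = 10080, Σv² = 1766, Σuv = 3867
nΣuv − ΣuΣv = 30936 − 30160 = 776
nΣu² − (Σu)² = 80640 − 67600 = 13040; nΣv² − (Σv)² = 14128 − 13456 = 672
r = 776 / √(13040 × 672) = 776 / 2960.2162 ≈ 0.262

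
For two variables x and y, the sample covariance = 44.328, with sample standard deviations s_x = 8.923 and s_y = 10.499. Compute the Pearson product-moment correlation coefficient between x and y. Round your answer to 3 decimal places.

r = Cov(x,y) / (s_x · s_y) = 44.328 / (8.923 × 10.499)
  = 44.328 / 93.6826 ≈ 0.473

0.473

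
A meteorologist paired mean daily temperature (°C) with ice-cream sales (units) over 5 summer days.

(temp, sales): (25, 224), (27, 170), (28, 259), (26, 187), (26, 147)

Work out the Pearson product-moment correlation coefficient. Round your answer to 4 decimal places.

n = 5, Σx = 132, Σy = 987, Σx² = 3490, Σy² = 202735, Σxy = 26126
nΣxy − ΣxΣy = 130630 − 130284 = 346
nΣx² − (Σx)² = 17450 − 17424 = 26; nΣy² − (Σy)² = 1013675 − 974169 = 39506
r = 346 / √(26 × 39506) = 346 / 1013.4870 ≈ 0.3414

0.3414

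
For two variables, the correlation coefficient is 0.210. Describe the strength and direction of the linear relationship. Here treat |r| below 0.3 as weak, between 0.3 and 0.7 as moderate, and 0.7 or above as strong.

r = 0.210 > 0 so the relationship is positive.
|r| = 0.210, which falls in the weak range.

weak positive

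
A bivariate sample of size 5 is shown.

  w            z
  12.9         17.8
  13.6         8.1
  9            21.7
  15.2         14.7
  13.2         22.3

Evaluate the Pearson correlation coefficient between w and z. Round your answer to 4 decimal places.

-0.5310

n = 5, Σw = 63.9, Σz = 84.6, Σw² = 837.65, Σz² = 1566.72, Σwz = 1052.88
nΣwz − ΣwΣz = 5264.4 − 5405.94 = -141.54
nΣw² − (Σw)² = 4188.25 − 4083.21 = 105.04; nΣz² − (Σz)² = 7833.6 − 7157.16 = 676.44
r = -141.54 / √(105.04 × 676.44) = -141.54 / 266.5582 ≈ -0.5310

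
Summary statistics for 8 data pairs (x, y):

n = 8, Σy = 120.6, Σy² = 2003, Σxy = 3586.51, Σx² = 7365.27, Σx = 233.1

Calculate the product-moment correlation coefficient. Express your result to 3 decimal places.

r = (nΣxy − ΣxΣy) / √[(nΣx² − (Σx)²)(nΣy² − (Σy)²)]
Numerator: 8×3586.51 − 233.1×120.6 = 580.22
Denominator: √[(58922.16 − 54335.61)(16024 − 14544.36)] = √[4586.55 × 1479.64] = 2605.0802
r = 580.22 / 2605.0802 ≈ 0.223

0.223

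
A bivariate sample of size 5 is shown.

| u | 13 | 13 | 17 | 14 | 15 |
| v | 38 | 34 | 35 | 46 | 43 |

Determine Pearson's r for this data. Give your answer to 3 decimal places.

n = 5, Σu = 72, Σv = 196, Σu² = 1048, Σv² = 7790, Σuv = 2820
nΣuv − ΣuΣv = 14100 − 14112 = -12
nΣu² − (Σu)² = 5240 − 5184 = 56; nΣv² − (Σv)² = 38950 − 38416 = 534
r = -12 / √(56 × 534) = -12 / 172.9277 ≈ -0.069

-0.069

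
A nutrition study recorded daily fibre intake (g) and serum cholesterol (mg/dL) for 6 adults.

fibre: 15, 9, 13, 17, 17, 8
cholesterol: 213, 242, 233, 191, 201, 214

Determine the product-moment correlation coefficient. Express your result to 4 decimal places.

-0.6930

n = 6, Σx = 79, Σy = 1294, Σx² = 1117, Σy² = 280900, Σxy = 16778
nΣxy − ΣxΣy = 100668 − 102226 = -1558
nΣx² − (Σx)² = 6702 − 6241 = 461; nΣy² − (Σy)² = 1685400 − 1674436 = 10964
r = -1558 / √(461 × 10964) = -1558 / 2248.2002 ≈ -0.6930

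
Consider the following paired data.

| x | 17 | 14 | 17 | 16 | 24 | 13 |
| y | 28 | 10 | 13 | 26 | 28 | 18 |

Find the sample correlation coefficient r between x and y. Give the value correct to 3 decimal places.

n = 6, Σx = 101, Σy = 123, Σx² = 1775, Σy² = 2837, Σxy = 2159
nΣxy − ΣxΣy = 12954 − 12423 = 531
nΣx² − (Σx)² = 10650 − 10201 = 449; nΣy² − (Σy)² = 17022 − 15129 = 1893
r = 531 / √(449 × 1893) = 531 / 921.9311 ≈ 0.576

0.576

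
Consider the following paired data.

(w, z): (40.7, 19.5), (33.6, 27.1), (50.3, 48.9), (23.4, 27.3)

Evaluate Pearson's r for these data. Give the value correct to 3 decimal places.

n = 4, Σw = 148, Σz = 122.8, Σw² = 5863.1, Σz² = 4251.16, Σwz = 4802.7
nΣwz − ΣwΣz = 19210.8 − 18174.4 = 1036.4
nΣw² − (Σw)² = 23452.4 − 21904 = 1548.4; nΣz² − (Σz)² = 17004.64 − 15079.84 = 1924.8
r = 1036.4 / √(1548.4 × 1924.8) = 1036.4 / 1726.3720 ≈ 0.600

0.600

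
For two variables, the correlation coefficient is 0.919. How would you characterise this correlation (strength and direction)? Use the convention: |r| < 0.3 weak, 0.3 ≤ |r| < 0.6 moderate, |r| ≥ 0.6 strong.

strong positive

r = 0.919 > 0 so the relationship is positive.
|r| = 0.919, which falls in the strong range.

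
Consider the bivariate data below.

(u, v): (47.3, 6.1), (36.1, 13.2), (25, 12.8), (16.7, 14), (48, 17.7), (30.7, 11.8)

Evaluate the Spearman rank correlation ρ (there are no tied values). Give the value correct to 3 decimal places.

0.029

Rank u: 5, 4, 2, 1, 6, 3
Rank v: 1, 4, 3, 5, 6, 2
d = rank(u) − rank(v): 4, 0, -1, -4, 0, 1; Σd² = 34
ρ = 1 − 6Σd² / [n(n²−1)] = 1 − 6×34 / (6×35) = 1 − 204/210 ≈ 0.029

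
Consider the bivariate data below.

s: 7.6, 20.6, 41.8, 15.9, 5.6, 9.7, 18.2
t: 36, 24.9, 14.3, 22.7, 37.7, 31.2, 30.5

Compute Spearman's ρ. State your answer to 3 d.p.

-0.893

Rank s: 2, 6, 7, 4, 1, 3, 5
Rank t: 6, 3, 1, 2, 7, 5, 4
d = rank(s) − rank(t): -4, 3, 6, 2, -6, -2, 1; Σd² = 106
ρ = 1 − 6Σd² / [n(n²−1)] = 1 − 6×106 / (7×48) = 1 − 636/336 ≈ -0.893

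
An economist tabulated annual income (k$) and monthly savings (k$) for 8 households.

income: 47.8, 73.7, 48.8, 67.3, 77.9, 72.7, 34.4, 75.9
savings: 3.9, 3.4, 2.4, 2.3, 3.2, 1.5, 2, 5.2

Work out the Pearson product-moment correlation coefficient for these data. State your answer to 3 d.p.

0.305

n = 8, Σx = 498.5, Σy = 23.9, Σx² = 32925.13, Σy² = 81.35, Σxy = 1530.72
nΣxy − ΣxΣy = 12245.76 − 11914.15 = 331.61
nΣx² − (Σx)² = 263401.04 − 248502.25 = 14898.79; nΣy² − (Σy)² = 650.8 − 571.21 = 79.59
r = 331.61 / √(14898.79 × 79.59) = 331.61 / 1088.9420 ≈ 0.305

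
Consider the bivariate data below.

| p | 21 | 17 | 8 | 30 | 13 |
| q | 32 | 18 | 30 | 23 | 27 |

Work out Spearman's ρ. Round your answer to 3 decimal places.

-0.200

Rank p: 4, 3, 1, 5, 2
Rank q: 5, 1, 4, 2, 3
d = rank(p) − rank(q): -1, 2, -3, 3, -1; Σd² = 24
ρ = 1 − 6Σd² / [n(n²−1)] = 1 − 6×24 / (5×24) = 1 − 144/120 ≈ -0.200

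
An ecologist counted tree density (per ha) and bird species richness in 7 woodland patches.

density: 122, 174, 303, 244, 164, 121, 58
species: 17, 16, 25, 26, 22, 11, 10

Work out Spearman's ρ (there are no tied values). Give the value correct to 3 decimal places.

0.857

Rank density: 3, 5, 7, 6, 4, 2, 1
Rank species: 4, 3, 6, 7, 5, 2, 1
d = rank(density) − rank(species): -1, 2, 1, -1, -1, 0, 0; Σd² = 8
ρ = 1 − 6Σd² / [n(n²−1)] = 1 − 6×8 / (7×48) = 1 − 48/336 ≈ 0.857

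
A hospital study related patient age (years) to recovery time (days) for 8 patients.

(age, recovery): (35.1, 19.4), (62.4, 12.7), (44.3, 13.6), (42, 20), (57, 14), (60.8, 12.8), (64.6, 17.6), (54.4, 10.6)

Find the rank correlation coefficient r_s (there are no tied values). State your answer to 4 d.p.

-0.4286

Rank age: 1, 7, 3, 2, 5, 6, 8, 4
Rank recovery: 7, 2, 4, 8, 5, 3, 6, 1
d = rank(age) − rank(recovery): -6, 5, -1, -6, 0, 3, 2, 3; Σd² = 120
ρ = 1 − 6Σd² / [n(n²−1)] = 1 − 6×120 / (8×63) = 1 − 720/504 ≈ -0.4286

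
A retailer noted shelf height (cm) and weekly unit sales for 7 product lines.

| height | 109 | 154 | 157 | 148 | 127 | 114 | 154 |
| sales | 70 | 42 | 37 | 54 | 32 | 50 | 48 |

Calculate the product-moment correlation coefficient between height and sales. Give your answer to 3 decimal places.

n = 7, Σx = 963, Σy = 333, Σx² = 134991, Σy² = 16777, Σxy = 45055
nΣxy − ΣxΣy = 315385 − 320679 = -5294
nΣx² − (Σx)² = 944937 − 927369 = 17568; nΣy² − (Σy)² = 117439 − 110889 = 6550
r = -5294 / √(17568 × 6550) = -5294 / 10727.0872 ≈ -0.494

-0.494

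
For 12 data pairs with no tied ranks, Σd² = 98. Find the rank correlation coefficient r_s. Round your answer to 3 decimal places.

0.657

ρ = 1 − 6Σd² / [n(n²−1)] = 1 − 6×98 / (12×143)
  = 1 − 588/1716 = 1 − 0.3427 ≈ 0.657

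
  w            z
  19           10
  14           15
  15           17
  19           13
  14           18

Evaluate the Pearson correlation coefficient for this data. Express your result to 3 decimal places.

-0.861

n = 5, Σw = 81, Σz = 73, Σw² = 1339, Σz² = 1107, Σwz = 1154
nΣwz − ΣwΣz = 5770 − 5913 = -143
nΣw² − (Σw)² = 6695 − 6561 = 134; nΣz² − (Σz)² = 5535 − 5329 = 206
r = -143 / √(134 × 206) = -143 / 166.1445 ≈ -0.861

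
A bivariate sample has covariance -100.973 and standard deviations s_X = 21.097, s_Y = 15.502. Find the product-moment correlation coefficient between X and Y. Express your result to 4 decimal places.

r = Cov(X,Y) / (s_X · s_Y) = -100.973 / (21.097 × 15.502)
  = -100.973 / 327.0457 ≈ -0.3087

-0.3087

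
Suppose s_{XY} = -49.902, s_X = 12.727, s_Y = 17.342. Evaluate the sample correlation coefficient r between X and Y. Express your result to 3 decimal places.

-0.226

r = Cov(X,Y) / (s_X · s_Y) = -49.902 / (12.727 × 17.342)
  = -49.902 / 220.7116 ≈ -0.226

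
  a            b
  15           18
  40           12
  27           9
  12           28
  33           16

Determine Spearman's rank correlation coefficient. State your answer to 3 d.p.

Rank a: 2, 5, 3, 1, 4
Rank b: 4, 2, 1, 5, 3
d = rank(a) − rank(b): -2, 3, 2, -4, 1; Σd² = 34
ρ = 1 − 6Σd² / [n(n²−1)] = 1 − 6×34 / (5×24) = 1 − 204/120 ≈ -0.700

-0.700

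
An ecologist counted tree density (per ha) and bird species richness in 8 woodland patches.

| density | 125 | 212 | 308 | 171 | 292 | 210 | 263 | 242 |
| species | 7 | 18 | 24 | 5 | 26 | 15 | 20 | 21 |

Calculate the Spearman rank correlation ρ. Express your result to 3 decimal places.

0.929

Rank density: 1, 4, 8, 2, 7, 3, 6, 5
Rank species: 2, 4, 7, 1, 8, 3, 5, 6
d = rank(density) − rank(species): -1, 0, 1, 1, -1, 0, 1, -1; Σd² = 6
ρ = 1 − 6Σd² / [n(n²−1)] = 1 − 6×6 / (8×63) = 1 − 36/504 ≈ 0.929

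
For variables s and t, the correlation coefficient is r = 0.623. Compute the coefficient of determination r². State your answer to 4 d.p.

r² = (0.623)² = 0.3881

0.3881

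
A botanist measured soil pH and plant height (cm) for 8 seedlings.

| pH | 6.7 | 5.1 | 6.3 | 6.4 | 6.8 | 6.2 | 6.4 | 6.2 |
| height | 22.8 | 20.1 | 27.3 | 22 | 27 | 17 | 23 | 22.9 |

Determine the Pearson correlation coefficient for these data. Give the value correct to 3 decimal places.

n = 8, Σx = 50.1, Σy = 182.1, Σx² = 315.63, Σy² = 4224.55, Σxy = 1146.24
nΣxy − ΣxΣy = 9169.92 − 9123.21 = 46.71
nΣx² − (Σx)² = 2525.04 − 2510.01 = 15.03; nΣy² − (Σy)² = 33796.4 − 33160.41 = 635.99
r = 46.71 / √(15.03 × 635.99) = 46.71 / 97.7698 ≈ 0.478

0.478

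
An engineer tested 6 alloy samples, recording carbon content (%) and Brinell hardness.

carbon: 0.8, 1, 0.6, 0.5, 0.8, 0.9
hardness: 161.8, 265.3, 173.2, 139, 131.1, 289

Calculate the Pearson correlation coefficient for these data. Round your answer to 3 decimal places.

0.708

n = 6, Σx = 4.6, Σy = 1159.4, Σx² = 3.7, Σy² = 246590.78, Σxy = 933.14
nΣxy − ΣxΣy = 5598.84 − 5333.24 = 265.6
nΣx² − (Σx)² = 22.2 − 21.16 = 1.04; nΣy² − (Σy)² = 1479544.68 − 1344208.36 = 135336.32
r = 265.6 / √(1.04 × 135336.32) = 265.6 / 375.1663 ≈ 0.708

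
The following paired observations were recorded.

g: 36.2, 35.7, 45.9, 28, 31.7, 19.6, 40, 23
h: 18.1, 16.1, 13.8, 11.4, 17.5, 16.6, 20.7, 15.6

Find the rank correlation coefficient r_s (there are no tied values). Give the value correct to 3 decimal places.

Rank g: 6, 5, 8, 3, 4, 1, 7, 2
Rank h: 7, 4, 2, 1, 6, 5, 8, 3
d = rank(g) − rank(h): -1, 1, 6, 2, -2, -4, -1, -1; Σd² = 64
ρ = 1 − 6Σd² / [n(n²−1)] = 1 − 6×64 / (8×63) = 1 − 384/504 ≈ 0.238

0.238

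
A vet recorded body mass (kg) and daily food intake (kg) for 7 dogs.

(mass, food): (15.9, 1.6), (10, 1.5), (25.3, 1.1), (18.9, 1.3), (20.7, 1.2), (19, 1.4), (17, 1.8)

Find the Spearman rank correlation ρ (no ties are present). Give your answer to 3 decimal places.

-0.821

Rank mass: 2, 1, 7, 4, 6, 5, 3
Rank food: 6, 5, 1, 3, 2, 4, 7
d = rank(mass) − rank(food): -4, -4, 6, 1, 4, 1, -4; Σd² = 102
ρ = 1 − 6Σd² / [n(n²−1)] = 1 − 6×102 / (7×48) = 1 − 612/336 ≈ -0.821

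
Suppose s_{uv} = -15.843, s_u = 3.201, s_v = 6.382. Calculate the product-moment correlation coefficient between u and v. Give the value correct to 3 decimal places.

r = Cov(u,v) / (s_u · s_v) = -15.843 / (3.201 × 6.382)
  = -15.843 / 20.4288 ≈ -0.776

-0.776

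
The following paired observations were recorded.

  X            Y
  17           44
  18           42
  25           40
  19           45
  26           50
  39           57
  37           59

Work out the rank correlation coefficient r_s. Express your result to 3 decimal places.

0.714

Rank X: 1, 2, 4, 3, 5, 7, 6
Rank Y: 3, 2, 1, 4, 5, 6, 7
d = rank(X) − rank(Y): -2, 0, 3, -1, 0, 1, -1; Σd² = 16
ρ = 1 − 6Σd² / [n(n²−1)] = 1 − 6×16 / (7×48) = 1 − 96/336 ≈ 0.714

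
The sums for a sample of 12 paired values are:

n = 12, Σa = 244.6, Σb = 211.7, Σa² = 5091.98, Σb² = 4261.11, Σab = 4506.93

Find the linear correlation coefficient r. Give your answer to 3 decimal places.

0.811

r = (nΣab − ΣaΣb) / √[(nΣa² − (Σa)²)(nΣb² − (Σb)²)]
Numerator: 12×4506.93 − 244.6×211.7 = 2301.34
Denominator: √[(61103.76 − 59829.16)(51133.32 − 44816.89)] = √[1274.6 × 6316.43] = 2837.4146
r = 2301.34 / 2837.4146 ≈ 0.811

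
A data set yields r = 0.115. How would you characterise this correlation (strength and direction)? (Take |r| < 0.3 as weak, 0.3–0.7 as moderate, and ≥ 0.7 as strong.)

r = 0.115 > 0 so the relationship is positive.
|r| = 0.115, which falls in the weak range.

weak positive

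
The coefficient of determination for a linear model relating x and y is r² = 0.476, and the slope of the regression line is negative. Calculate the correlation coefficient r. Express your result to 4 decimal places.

-0.6899

|r| = √0.476 = 0.6899
The association is negative, so r = −0.6899.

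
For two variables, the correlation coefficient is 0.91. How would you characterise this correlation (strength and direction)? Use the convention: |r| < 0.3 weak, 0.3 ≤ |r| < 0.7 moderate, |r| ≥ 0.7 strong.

r = 0.91 > 0 so the relationship is positive.
|r| = 0.91, which falls in the strong range.

strong positive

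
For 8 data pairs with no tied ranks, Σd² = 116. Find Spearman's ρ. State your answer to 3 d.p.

ρ = 1 − 6Σd² / [n(n²−1)] = 1 − 6×116 / (8×63)
  = 1 − 696/504 = 1 − 1.3810 ≈ -0.381

-0.381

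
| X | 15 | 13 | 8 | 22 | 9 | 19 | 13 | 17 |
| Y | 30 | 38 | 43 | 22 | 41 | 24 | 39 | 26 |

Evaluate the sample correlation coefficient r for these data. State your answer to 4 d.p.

-0.9604

n = 8, ΣX = 116, ΣY = 263, ΣX² = 1842, ΣY² = 9131, ΣXY = 3546
nΣXY − ΣXΣY = 28368 − 30508 = -2140
nΣX² − (ΣX)² = 14736 − 13456 = 1280; nΣY² − (ΣY)² = 73048 − 69169 = 3879
r = -2140 / √(1280 × 3879) = -2140 / 2228.2549 ≈ -0.9604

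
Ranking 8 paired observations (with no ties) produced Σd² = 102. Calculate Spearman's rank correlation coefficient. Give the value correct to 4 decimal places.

-0.2143

ρ = 1 − 6Σd² / [n(n²−1)] = 1 − 6×102 / (8×63)
  = 1 − 612/504 = 1 − 1.21429 ≈ -0.2143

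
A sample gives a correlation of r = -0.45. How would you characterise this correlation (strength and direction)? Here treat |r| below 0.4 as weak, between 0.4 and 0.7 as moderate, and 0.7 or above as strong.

moderate negative

r = -0.45 < 0 so the relationship is negative.
|r| = 0.45, which falls in the moderate range.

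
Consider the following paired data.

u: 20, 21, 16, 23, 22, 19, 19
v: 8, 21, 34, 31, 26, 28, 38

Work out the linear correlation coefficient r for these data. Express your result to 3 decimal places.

-0.263

n = 7, Σu = 140, Σv = 186, Σu² = 2832, Σv² = 5526, Σuv = 3684
nΣuv − ΣuΣv = 25788 − 26040 = -252
nΣu² − (Σu)² = 19824 − 19600 = 224; nΣv² − (Σv)² = 38682 − 34596 = 4086
r = -252 / √(224 × 4086) = -252 / 956.6943 ≈ -0.263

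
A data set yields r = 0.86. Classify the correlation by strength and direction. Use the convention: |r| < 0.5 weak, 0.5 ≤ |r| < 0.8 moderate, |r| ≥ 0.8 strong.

r = 0.86 > 0 so the relationship is positive.
|r| = 0.86, which falls in the strong range.

strong positive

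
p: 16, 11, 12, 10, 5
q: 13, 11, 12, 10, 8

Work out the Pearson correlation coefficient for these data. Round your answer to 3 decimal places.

n = 5, Σp = 54, Σq = 54, Σp² = 646, Σq² = 598, Σpq = 613
nΣpq − ΣpΣq = 3065 − 2916 = 149
nΣp² − (Σp)² = 3230 − 2916 = 314; nΣq² − (Σq)² = 2990 − 2916 = 74
r = 149 / √(314 × 74) = 149 / 152.4336 ≈ 0.977

0.977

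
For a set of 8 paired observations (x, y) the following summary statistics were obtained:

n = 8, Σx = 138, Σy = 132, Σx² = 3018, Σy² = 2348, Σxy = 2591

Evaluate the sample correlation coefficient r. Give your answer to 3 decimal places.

r = (nΣxy − ΣxΣy) / √[(nΣx² − (Σx)²)(nΣy² − (Σy)²)]
Numerator: 8×2591 − 138×132 = 2512
Denominator: √[(24144 − 19044)(18784 − 17424)] = √[5100 × 1360] = 2633.6287
r = 2512 / 2633.6287 ≈ 0.954

0.954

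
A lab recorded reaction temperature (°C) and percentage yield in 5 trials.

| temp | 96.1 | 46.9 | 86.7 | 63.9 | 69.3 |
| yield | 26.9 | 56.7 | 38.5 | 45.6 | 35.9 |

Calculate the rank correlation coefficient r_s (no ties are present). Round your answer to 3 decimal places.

-0.900

Rank temp: 5, 1, 4, 2, 3
Rank yield: 1, 5, 3, 4, 2
d = rank(temp) − rank(yield): 4, -4, 1, -2, 1; Σd² = 38
ρ = 1 − 6Σd² / [n(n²−1)] = 1 − 6×38 / (5×24) = 1 − 228/120 ≈ -0.900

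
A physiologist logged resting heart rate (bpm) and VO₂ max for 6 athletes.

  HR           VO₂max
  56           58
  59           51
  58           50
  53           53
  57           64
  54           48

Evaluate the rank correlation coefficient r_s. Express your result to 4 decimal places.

-0.0286

Rank HR: 3, 6, 5, 1, 4, 2
Rank VO₂max: 5, 3, 2, 4, 6, 1
d = rank(HR) − rank(VO₂max): -2, 3, 3, -3, -2, 1; Σd² = 36
ρ = 1 − 6Σd² / [n(n²−1)] = 1 − 6×36 / (6×35) = 1 − 216/210 ≈ -0.0286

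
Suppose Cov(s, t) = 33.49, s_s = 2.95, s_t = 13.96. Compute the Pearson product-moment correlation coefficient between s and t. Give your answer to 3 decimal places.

r = Cov(s,t) / (s_s · s_t) = 33.49 / (2.95 × 13.96)
  = 33.49 / 41.1820 ≈ 0.813

0.813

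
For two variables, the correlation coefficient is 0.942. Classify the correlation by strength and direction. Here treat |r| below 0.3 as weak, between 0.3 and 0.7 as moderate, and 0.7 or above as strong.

r = 0.942 > 0 so the relationship is positive.
|r| = 0.942, which falls in the strong range.

strong positive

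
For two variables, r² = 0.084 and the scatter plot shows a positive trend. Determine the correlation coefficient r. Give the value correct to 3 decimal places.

|r| = √0.084 = 0.290
The association is positive, so r = 0.290.

0.290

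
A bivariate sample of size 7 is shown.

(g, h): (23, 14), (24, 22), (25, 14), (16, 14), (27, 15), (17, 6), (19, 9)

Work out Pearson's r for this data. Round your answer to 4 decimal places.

n = 7, Σg = 151, Σh = 94, Σg² = 3365, Σh² = 1414, Σgh = 2102
nΣgh − ΣgΣh = 14714 − 14194 = 520
nΣg² − (Σg)² = 23555 − 22801 = 754; nΣh² − (Σh)² = 9898 − 8836 = 1062
r = 520 / √(754 × 1062) = 520 / 894.8452 ≈ 0.5811

0.5811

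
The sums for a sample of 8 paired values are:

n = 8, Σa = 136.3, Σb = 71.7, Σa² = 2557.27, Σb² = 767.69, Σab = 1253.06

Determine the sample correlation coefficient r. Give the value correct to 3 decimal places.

r = (nΣab − ΣaΣb) / √[(nΣa² − (Σa)²)(nΣb² − (Σb)²)]
Numerator: 8×1253.06 − 136.3×71.7 = 251.77
Denominator: √[(20458.16 − 18577.69)(6141.52 − 5140.89)] = √[1880.47 × 1000.63] = 1371.7342
r = 251.77 / 1371.7342 ≈ 0.184

0.184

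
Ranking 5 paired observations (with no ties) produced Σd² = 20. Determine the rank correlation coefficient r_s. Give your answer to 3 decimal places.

ρ = 1 − 6Σd² / [n(n²−1)] = 1 − 6×20 / (5×24)
  = 1 − 120/120 = 1 − 1.0000 ≈ 0.000

0.000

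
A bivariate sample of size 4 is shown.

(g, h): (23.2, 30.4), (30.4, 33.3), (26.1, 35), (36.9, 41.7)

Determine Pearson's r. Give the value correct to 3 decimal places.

n = 4, Σg = 116.6, Σh = 140.4, Σg² = 3505.22, Σh² = 4996.94, Σgh = 4169.83
nΣgh − ΣgΣh = 16679.32 − 16370.64 = 308.68
nΣg² − (Σg)² = 14020.88 − 13595.56 = 425.32; nΣh² − (Σh)² = 19987.76 − 19712.16 = 275.6
r = 308.68 / √(425.32 × 275.6) = 308.68 / 342.3714 ≈ 0.902

0.902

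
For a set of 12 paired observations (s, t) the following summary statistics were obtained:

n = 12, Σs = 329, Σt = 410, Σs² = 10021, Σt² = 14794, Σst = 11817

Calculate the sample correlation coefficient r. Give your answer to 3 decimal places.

0.650

r = (nΣst − ΣsΣt) / √[(nΣs² − (Σs)²)(nΣt² − (Σt)²)]
Numerator: 12×11817 − 329×410 = 6914
Denominator: √[(120252 − 108241)(177528 − 168100)] = √[12011 × 9428] = 10641.4148
r = 6914 / 10641.4148 ≈ 0.650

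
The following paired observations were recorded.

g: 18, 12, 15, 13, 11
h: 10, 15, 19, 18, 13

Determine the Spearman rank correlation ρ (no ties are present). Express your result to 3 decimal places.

Rank g: 5, 2, 4, 3, 1
Rank h: 1, 3, 5, 4, 2
d = rank(g) − rank(h): 4, -1, -1, -1, -1; Σd² = 20
ρ = 1 − 6Σd² / [n(n²−1)] = 1 − 6×20 / (5×24) = 1 − 120/120 ≈ 0.000

0.000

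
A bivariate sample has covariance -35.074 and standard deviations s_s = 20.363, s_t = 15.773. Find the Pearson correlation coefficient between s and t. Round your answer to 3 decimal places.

r = Cov(s,t) / (s_s · s_t) = -35.074 / (20.363 × 15.773)
  = -35.074 / 321.1856 ≈ -0.109

-0.109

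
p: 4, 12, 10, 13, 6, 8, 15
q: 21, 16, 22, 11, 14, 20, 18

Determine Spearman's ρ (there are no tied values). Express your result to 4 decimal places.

Rank p: 1, 5, 4, 6, 2, 3, 7
Rank q: 6, 3, 7, 1, 2, 5, 4
d = rank(p) − rank(q): -5, 2, -3, 5, 0, -2, 3; Σd² = 76
ρ = 1 − 6Σd² / [n(n²−1)] = 1 − 6×76 / (7×48) = 1 − 456/336 ≈ -0.3571

-0.3571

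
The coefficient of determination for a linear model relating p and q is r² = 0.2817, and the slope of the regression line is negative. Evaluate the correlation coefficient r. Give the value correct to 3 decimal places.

-0.531

|r| = √0.2817 = 0.531
The association is negative, so r = −0.531.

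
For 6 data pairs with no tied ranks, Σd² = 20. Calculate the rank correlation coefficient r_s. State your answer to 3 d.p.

0.429

ρ = 1 − 6Σd² / [n(n²−1)] = 1 − 6×20 / (6×35)
  = 1 − 120/210 = 1 − 0.5714 ≈ 0.429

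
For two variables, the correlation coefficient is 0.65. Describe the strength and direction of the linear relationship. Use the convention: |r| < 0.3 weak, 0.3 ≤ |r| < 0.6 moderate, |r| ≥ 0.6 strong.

r = 0.65 > 0 so the relationship is positive.
|r| = 0.65, which falls in the strong range.

strong positive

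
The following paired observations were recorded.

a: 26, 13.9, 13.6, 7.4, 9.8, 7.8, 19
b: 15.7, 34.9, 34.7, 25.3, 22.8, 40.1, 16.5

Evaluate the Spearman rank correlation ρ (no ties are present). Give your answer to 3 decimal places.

Rank a: 7, 5, 4, 1, 3, 2, 6
Rank b: 1, 6, 5, 4, 3, 7, 2
d = rank(a) − rank(b): 6, -1, -1, -3, 0, -5, 4; Σd² = 88
ρ = 1 − 6Σd² / [n(n²−1)] = 1 − 6×88 / (7×48) = 1 − 528/336 ≈ -0.571

-0.571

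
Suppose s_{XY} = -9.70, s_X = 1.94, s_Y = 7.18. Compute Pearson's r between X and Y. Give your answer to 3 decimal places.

-0.696

r = Cov(X,Y) / (s_X · s_Y) = -9.70 / (1.94 × 7.18)
  = -9.70 / 13.9292 ≈ -0.696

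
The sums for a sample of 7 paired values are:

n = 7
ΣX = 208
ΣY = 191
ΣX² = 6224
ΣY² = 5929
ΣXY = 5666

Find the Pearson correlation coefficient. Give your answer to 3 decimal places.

-0.053

r = (nΣXY − ΣXΣY) / √[(nΣX² − (ΣX)²)(nΣY² − (ΣY)²)]
Numerator: 7×5666 − 208×191 = -66
Denominator: √[(43568 − 43264)(41503 − 36481)] = √[304 × 5022] = 1235.5922
r = -66 / 1235.5922 ≈ -0.053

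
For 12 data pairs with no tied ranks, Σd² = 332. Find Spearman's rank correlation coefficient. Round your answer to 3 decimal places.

-0.161

ρ = 1 − 6Σd² / [n(n²−1)] = 1 − 6×332 / (12×143)
  = 1 − 1992/1716 = 1 − 1.1608 ≈ -0.161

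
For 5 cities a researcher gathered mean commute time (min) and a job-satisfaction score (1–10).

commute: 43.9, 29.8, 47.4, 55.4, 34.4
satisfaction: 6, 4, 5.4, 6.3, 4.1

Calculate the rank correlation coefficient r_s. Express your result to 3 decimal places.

0.900

Rank commute: 3, 1, 4, 5, 2
Rank satisfaction: 4, 1, 3, 5, 2
d = rank(commute) − rank(satisfaction): -1, 0, 1, 0, 0; Σd² = 2
ρ = 1 − 6Σd² / [n(n²−1)] = 1 − 6×2 / (5×24) = 1 − 12/120 ≈ 0.900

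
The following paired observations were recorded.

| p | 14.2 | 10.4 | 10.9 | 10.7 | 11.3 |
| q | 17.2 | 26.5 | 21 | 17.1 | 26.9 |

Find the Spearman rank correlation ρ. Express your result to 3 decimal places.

0.000

Rank p: 5, 1, 3, 2, 4
Rank q: 2, 4, 3, 1, 5
d = rank(p) − rank(q): 3, -3, 0, 1, -1; Σd² = 20
ρ = 1 − 6Σd² / [n(n²−1)] = 1 − 6×20 / (5×24) = 1 − 120/120 ≈ 0.000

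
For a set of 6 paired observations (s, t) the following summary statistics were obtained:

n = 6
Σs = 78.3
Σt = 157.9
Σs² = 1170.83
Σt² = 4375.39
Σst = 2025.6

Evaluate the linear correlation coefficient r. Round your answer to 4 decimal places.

-0.1933

r = (nΣst − ΣsΣt) / √[(nΣs² − (Σs)²)(nΣt² − (Σt)²)]
Numerator: 6×2025.6 − 78.3×157.9 = -209.97
Denominator: √[(7024.98 − 6130.89)(26252.34 − 24932.41)] = √[894.09 × 1319.93] = 1086.3407
r = -209.97 / 1086.3407 ≈ -0.1933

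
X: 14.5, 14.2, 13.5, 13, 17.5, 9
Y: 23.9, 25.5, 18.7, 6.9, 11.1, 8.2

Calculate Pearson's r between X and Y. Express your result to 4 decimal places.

n = 6, ΣX = 81.7, ΣY = 94.3, ΣX² = 1150.39, ΣY² = 1809.21, ΣXY = 1318.85
nΣXY − ΣXΣY = 7913.1 − 7704.31 = 208.79
nΣX² − (ΣX)² = 6902.34 − 6674.89 = 227.45; nΣY² − (ΣY)² = 10855.26 − 8892.49 = 1962.77
r = 208.79 / √(227.45 × 1962.77) = 208.79 / 668.1557 ≈ 0.3125

0.3125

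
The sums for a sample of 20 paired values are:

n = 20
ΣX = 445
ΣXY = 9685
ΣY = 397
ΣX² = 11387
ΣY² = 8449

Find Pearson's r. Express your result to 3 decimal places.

r = (nΣXY − ΣXΣY) / √[(nΣX² − (ΣX)²)(nΣY² − (ΣY)²)]
Numerator: 20×9685 − 445×397 = 17035
Denominator: √[(227740 − 198025)(168980 − 157609)] = √[29715 × 11371] = 18381.7645
r = 17035 / 18381.7645 ≈ 0.927

0.927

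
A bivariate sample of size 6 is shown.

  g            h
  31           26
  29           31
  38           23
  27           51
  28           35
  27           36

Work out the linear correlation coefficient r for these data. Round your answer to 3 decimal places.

-0.734

n = 6, Σg = 180, Σh = 202, Σg² = 5488, Σh² = 7288, Σgh = 5908
nΣgh − ΣgΣh = 35448 − 36360 = -912
nΣg² − (Σg)² = 32928 − 32400 = 528; nΣh² − (Σh)² = 43728 − 40804 = 2924
r = -912 / √(528 × 2924) = -912 / 1242.5265 ≈ -0.734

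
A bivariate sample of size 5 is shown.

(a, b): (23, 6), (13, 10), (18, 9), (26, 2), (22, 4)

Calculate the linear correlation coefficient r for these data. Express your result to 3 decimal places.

n = 5, Σa = 102, Σb = 31, Σa² = 2182, Σb² = 237, Σab = 570
nΣab − ΣaΣb = 2850 − 3162 = -312
nΣa² − (Σa)² = 10910 − 10404 = 506; nΣb² − (Σb)² = 1185 − 961 = 224
r = -312 / √(506 × 224) = -312 / 336.6660 ≈ -0.927

-0.927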